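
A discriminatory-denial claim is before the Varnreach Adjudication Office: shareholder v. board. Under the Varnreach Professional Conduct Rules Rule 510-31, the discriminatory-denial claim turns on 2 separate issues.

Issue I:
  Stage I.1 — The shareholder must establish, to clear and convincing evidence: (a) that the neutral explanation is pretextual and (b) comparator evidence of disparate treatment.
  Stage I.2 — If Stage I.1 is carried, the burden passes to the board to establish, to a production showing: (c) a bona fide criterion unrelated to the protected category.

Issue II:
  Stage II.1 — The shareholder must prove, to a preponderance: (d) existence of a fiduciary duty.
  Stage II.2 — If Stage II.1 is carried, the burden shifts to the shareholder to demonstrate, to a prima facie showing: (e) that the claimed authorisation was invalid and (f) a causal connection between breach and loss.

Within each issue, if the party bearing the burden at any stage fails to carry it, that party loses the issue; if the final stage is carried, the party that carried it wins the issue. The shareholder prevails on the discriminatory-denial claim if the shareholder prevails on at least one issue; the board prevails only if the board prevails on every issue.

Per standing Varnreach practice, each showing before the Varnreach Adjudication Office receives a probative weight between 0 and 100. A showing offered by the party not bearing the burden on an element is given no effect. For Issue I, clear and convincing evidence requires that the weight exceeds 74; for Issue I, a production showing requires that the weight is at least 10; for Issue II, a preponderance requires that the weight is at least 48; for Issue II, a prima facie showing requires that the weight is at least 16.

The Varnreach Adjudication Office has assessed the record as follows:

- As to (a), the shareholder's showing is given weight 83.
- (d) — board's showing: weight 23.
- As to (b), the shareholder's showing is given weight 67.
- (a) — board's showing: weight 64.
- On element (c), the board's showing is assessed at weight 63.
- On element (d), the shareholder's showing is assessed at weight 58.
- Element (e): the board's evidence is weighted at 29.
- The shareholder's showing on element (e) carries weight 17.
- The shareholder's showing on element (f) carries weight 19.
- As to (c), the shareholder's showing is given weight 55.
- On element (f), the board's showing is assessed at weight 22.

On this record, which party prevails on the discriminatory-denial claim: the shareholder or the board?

shareholder

— Issue I —
Stage I.1 (shareholder, clear and convincing evidence, weight exceeds 74): (a) 83 (board's 64 disregarded) > 74 — meets; (b) 67 ≤ 74 — fails.
  The shareholder does not carry Stage I.1.
So the board prevails on this issue.
— Issue II —
Stage II.1 (shareholder, a preponderance, weight is at least 48): (d) 58 (board's 23 disregarded) ≥ 48 — meets.
  Stage II.1 carried; the burden remains with the shareholder.
Stage II.2 (shareholder, a prima facie showing, weight is at least 16): (e) 17 (board's 29 disregarded) ≥ 16 — meets; (f) 19 (board's 22 disregarded) ≥ 16 — meets.
  All elements met at the final stage.
All stages carried — the shareholder prevails on this issue.
Per-issue: Issue I → board; Issue II → shareholder. The shareholder must prevail on at least one issue; overall, the shareholder prevails.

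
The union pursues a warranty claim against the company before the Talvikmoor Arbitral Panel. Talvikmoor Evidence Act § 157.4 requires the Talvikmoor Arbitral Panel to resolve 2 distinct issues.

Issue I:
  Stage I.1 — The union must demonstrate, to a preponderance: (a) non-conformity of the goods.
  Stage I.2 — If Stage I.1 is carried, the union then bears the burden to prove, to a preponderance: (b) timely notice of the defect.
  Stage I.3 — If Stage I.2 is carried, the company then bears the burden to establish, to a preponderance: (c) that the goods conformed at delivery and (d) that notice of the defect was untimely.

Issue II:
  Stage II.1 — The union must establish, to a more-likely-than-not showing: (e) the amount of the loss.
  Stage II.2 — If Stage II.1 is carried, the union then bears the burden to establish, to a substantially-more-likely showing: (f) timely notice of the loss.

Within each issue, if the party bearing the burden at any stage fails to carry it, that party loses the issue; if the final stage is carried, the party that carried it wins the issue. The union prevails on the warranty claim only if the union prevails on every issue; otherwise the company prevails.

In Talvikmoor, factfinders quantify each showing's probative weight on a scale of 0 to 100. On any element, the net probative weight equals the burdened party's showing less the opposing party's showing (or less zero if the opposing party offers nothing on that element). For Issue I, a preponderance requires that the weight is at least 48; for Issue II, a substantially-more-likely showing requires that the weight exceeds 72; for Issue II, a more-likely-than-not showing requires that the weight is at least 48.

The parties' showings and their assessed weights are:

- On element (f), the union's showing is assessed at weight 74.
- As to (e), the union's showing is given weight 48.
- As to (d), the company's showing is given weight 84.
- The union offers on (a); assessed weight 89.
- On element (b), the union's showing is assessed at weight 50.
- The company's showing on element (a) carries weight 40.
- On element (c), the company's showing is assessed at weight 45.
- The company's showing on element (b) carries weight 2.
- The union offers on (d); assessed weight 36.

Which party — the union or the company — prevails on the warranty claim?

union

— Issue I —
Stage I.1 — burden on union; standard: a preponderance (weight is at least 48).
    (a): 89 − 40 = 49 ≥ 48 [met]
  All elements met. The union retains the burden for Stage I.2.
Stage I.2 — burden on union; standard: a preponderance (weight is at least 48).
    (b): 50 − 2 = 48 ≥ 48 [met]
  Stage I.2 carried; the burden shifts to the company.
Stage I.3 — burden on company; standard: a preponderance (weight is at least 48).
    (c): 45 < 48 [not met]
    (d): 84 − 36 = 48 ≥ 48 [met]
  Not every element is met, so the company fails to carry Stage I.3.
The union prevails on this issue.
— Issue II —
At Stage II.1 the union must meet a more-likely-than-not showing (weight is at least 48): on (e) the weight is 48, ≥ 48, so (e) meets the standard.
  Stage II.1 is satisfied; the union continues to bear the burden.
At Stage II.2 the union must meet a substantially-more-likely showing (weight exceeds 72): on (f) the weight is 74, which does exceed 72, so (f) meets the standard.
  All elements met at the final stage.
Every stage carried; the union prevails on this issue.
Per-issue: Issue I → union; Issue II → union. The union must prevail on every issue; overall, the union prevails.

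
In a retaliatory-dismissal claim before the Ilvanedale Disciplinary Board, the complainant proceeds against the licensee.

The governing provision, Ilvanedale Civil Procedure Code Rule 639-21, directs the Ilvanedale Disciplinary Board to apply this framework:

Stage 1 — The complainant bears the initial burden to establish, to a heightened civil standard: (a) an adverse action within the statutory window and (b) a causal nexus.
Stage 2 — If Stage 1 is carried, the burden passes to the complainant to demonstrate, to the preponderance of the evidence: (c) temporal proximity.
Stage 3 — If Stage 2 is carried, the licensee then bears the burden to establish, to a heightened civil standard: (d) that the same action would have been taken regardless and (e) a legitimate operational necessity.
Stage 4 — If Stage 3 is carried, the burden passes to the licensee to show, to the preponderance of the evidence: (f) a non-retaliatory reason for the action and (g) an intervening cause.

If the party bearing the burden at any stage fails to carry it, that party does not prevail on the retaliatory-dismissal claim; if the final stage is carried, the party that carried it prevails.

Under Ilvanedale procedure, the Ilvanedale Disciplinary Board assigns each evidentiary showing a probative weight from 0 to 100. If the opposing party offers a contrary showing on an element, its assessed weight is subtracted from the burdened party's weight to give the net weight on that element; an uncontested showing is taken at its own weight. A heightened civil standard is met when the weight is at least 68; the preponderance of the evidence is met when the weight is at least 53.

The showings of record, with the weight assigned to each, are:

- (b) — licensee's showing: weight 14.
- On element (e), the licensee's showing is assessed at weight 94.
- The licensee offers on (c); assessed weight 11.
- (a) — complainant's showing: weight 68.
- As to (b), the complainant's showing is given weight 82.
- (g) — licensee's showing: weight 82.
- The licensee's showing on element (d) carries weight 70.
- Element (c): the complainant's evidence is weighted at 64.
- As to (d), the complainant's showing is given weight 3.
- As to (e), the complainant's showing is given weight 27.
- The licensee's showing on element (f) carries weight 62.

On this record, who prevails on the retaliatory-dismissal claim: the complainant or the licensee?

Stage 1 (complainant, a heightened civil standard, weight is at least 68): (a) 68 ≥ 68 — meets; (b) net 82−14=68 ≥ 68 — meets.
  All elements met. The complainant retains the burden for Stage 2.
Stage 2 (complainant, the preponderance of the evidence, weight is at least 53): (c) net 64−11=53 ≥ 53 — meets.
  Stage 2 carried; the burden shifts to the licensee.
Stage 3 (licensee, a heightened civil standard, weight is at least 68): (d) net 70−3=67 < 68 — fails; (e) net 94−27=67 < 68 — fails.
  Stage 3 not carried; the licensee fails its burden.
The complainant prevails.

complainant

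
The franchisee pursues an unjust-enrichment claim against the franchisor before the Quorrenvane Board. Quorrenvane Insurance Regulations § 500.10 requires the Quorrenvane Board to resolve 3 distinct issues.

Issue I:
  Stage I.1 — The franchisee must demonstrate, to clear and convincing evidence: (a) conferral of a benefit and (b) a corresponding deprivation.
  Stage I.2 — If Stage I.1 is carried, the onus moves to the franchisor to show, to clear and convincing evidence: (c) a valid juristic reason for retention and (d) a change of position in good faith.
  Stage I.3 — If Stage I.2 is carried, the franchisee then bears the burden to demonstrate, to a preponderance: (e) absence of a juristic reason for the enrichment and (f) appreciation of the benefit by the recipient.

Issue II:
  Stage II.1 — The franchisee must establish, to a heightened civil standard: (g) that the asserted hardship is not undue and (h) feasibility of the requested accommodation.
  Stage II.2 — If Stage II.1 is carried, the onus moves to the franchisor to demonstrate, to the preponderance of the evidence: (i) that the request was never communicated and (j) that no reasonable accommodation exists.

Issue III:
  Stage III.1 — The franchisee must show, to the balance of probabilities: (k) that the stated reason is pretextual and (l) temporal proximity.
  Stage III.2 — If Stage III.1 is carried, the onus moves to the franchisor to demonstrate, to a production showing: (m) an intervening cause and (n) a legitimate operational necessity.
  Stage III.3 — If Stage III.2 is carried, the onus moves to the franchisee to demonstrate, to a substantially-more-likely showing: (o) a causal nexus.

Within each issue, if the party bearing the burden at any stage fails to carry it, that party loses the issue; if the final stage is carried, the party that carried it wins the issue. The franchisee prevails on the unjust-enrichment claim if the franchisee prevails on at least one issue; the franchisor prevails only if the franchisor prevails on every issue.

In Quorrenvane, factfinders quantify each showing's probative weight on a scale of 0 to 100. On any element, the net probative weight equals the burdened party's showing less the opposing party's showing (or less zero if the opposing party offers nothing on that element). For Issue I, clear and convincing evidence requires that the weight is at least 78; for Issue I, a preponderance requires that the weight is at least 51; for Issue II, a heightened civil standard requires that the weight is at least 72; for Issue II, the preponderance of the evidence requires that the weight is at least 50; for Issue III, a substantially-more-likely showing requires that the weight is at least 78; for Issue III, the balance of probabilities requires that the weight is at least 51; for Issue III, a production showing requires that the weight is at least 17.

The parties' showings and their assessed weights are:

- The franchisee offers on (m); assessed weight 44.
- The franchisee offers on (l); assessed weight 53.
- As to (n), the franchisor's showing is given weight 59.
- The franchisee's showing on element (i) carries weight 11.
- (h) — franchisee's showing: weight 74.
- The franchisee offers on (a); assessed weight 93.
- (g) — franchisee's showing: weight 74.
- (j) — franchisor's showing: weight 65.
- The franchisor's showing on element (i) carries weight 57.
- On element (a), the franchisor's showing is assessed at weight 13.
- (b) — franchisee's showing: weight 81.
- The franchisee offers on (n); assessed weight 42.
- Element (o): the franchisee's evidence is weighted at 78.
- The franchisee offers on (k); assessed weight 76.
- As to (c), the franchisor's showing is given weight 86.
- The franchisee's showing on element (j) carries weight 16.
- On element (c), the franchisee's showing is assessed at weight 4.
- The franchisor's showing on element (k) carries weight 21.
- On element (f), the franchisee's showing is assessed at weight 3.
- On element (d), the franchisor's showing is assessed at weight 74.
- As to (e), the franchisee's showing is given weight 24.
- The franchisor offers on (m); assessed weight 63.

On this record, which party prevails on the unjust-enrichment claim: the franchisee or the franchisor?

— Issue I —
At Stage I.1 the franchisee must meet clear and convincing evidence (weight is at least 78): on (a) the weight is 93 less the opposing 13 gives net 80, ≥ 78, so (a) meets the standard; on (b) the weight is 81, ≥ 78, so (b) meets the standard.
  The franchisee carries Stage I.1; the franchisor now bears the burden.
At Stage I.2 the franchisor must meet clear and convincing evidence (weight is at least 78): on (c) the weight is 86 less the opposing 4 gives net 82, ≥ 78, so (c) meets the standard; on (d) the weight is 74, which does not reach 78, so (d) does not meet the standard.
  The franchisor does not carry Stage I.2.
The franchisee prevails on this issue.
— Issue II —
Stage II.1 (franchisee, a heightened civil standard, weight is at least 72): (g) 74 ≥ 72 — meets; (h) 74 ≥ 72 — meets.
  Stage II.1 carried; the burden shifts to the franchisor.
Stage II.2 (franchisor, the preponderance of the evidence, weight is at least 50): (i) net 57−11=46 < 50 — fails; (j) net 65−16=49 < 50 — fails.
  Not every element is met, so the franchisor fails to carry Stage II.2.
So the franchisee prevails on this issue.
— Issue III —
Stage III.1 (franchisee, the balance of probabilities, weight is at least 51): (k) net 76−21=55 ≥ 51 — meets; (l) 53 ≥ 51 — meets.
  The franchisee carries Stage III.1; the franchisor now bears the burden.
Stage III.2 (franchisor, a production showing, weight is at least 17): (m) net 63−44=19 ≥ 17 — meets; (n) net 59−42=17 ≥ 17 — meets.
  All elements met. The burden passes to the franchisee.
Stage III.3 (franchisee, a substantially-more-likely showing, weight is at least 78): (o) 78 ≥ 78 — meets.
  Stage III.3 carried; the final stage is satisfied.
All stages carried — the franchisee prevails on this issue.
Per-issue: Issue I → franchisee; Issue II → franchisee; Issue III → franchisee. The franchisee must prevail on at least one issue; overall, the franchisee prevails.

franchisee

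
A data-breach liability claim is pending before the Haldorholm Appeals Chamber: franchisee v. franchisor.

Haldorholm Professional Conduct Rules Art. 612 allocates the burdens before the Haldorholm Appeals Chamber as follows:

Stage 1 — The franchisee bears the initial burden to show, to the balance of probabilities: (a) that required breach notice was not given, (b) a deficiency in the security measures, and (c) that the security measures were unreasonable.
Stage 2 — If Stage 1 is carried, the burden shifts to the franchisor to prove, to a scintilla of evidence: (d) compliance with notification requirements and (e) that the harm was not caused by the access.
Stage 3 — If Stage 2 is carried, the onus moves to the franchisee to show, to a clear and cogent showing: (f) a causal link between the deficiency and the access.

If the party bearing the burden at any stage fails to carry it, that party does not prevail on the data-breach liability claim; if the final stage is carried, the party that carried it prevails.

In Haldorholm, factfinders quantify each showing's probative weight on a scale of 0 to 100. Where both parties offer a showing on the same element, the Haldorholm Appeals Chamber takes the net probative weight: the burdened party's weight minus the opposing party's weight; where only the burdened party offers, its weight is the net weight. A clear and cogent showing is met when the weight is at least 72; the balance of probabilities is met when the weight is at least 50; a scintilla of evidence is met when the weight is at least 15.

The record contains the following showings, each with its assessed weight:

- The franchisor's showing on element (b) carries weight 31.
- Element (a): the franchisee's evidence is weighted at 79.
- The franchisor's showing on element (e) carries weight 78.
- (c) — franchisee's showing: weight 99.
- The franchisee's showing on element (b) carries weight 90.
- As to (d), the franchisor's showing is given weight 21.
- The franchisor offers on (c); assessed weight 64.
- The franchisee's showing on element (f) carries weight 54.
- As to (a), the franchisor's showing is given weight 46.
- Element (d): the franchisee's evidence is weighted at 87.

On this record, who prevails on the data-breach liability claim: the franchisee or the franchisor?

franchisor

Stage 1 (franchisee, the balance of probabilities, weight is at least 50): (a) net 79−46=33 < 50 — fails; (b) net 90−31=59 ≥ 50 — meets; (c) net 99−64=35 < 50 — fails.
  The franchisee does not carry Stage 1.
The franchisor prevails.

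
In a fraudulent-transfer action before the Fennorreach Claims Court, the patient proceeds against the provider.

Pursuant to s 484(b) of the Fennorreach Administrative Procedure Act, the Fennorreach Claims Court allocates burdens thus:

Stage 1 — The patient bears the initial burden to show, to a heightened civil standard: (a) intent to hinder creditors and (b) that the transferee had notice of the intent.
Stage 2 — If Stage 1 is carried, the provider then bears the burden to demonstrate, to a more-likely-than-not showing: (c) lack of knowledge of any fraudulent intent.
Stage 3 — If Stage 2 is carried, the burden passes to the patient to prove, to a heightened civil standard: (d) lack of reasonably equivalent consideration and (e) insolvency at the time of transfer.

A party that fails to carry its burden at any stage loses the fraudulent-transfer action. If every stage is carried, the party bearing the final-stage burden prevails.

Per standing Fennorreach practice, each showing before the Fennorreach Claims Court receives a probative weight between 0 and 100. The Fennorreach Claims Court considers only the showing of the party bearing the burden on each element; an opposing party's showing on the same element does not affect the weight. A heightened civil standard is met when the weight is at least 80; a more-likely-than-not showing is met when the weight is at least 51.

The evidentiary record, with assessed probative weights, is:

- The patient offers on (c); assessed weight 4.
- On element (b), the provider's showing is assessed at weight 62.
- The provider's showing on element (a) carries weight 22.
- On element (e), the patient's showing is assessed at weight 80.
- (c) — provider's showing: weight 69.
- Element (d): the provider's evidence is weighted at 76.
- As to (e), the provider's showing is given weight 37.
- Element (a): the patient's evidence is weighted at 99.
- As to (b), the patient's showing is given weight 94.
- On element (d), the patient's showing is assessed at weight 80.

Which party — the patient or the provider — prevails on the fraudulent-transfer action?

At Stage 1 the patient must meet a heightened civil standard (weight is at least 80): on (a) the weight is 99 (the provider's 22 is given no effect), which does reach 80, so (a) meets the standard; on (b) the weight is 94 (the provider's 62 is given no effect), which does reach 80, so (b) meets the standard.
  All elements met. The burden passes to the provider.
At Stage 2 the provider must meet a more-likely-than-not showing (weight is at least 51): on (c) the weight is 69 (the patient's 4 is given no effect), ≥ 51, so (c) meets the standard.
  Stage 2 is satisfied; the onus moves to the patient.
At Stage 3 the patient must meet a heightened civil standard (weight is at least 80): on (d) the weight is 80 (the provider's 76 is given no effect), which does reach 80, so (d) meets the standard; on (e) the weight is 80 (the provider's 37 is given no effect), ≥ 80, so (e) meets the standard.
  All elements met at the final stage.
With every stage satisfied, the patient prevails.

patient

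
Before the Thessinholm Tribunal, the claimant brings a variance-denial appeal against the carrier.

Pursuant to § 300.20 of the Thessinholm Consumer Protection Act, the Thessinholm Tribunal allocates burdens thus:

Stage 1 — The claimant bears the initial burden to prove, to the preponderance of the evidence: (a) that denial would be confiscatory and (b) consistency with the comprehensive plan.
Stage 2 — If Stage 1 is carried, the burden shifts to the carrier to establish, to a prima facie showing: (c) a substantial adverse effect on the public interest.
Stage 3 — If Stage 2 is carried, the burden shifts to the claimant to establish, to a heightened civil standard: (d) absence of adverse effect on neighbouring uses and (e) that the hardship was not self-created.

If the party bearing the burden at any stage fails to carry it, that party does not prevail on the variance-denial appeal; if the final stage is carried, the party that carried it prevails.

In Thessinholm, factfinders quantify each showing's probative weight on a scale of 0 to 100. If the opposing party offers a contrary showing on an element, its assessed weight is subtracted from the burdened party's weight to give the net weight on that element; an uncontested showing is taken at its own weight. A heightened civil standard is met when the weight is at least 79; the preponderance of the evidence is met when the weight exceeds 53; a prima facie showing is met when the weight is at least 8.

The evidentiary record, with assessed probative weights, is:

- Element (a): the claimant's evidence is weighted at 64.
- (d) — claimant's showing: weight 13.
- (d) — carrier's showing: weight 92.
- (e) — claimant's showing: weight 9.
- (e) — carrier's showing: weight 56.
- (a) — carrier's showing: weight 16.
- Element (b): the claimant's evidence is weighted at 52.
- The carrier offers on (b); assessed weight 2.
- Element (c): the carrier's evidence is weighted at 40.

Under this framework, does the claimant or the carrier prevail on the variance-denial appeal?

Stage 1 (claimant, the preponderance of the evidence, weight exceeds 53): (a) net 64−16=48 ≤ 53 — fails; (b) net 52−2=50 ≤ 53 — fails.
  Stage 1 not carried; the claimant fails its burden.
The analysis ends at Stage 1; the carrier prevails.

carrier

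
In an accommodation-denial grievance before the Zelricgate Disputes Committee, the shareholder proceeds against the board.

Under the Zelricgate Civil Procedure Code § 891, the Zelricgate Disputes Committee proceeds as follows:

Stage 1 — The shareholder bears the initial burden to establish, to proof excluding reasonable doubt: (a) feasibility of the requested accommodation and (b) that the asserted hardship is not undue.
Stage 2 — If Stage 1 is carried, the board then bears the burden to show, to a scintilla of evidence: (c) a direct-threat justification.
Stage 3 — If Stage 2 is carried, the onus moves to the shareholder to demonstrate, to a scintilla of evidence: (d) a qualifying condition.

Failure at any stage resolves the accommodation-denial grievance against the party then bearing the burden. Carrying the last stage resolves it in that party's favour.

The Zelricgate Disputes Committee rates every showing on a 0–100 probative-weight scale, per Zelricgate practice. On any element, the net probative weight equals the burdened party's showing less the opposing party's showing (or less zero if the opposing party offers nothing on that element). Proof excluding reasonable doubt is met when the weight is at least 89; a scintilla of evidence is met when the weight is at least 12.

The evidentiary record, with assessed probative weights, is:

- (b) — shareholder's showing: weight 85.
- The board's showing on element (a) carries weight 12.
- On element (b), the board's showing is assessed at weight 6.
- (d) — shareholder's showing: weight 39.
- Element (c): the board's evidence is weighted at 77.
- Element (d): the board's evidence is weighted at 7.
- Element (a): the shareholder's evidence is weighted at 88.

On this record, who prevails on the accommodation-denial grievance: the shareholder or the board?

board

Stage 1 — burden on shareholder; standard: proof excluding reasonable doubt (weight is at least 89).
    (a): 88 − 12 = 76 < 89 [not met]
    (b): 85 − 6 = 79 < 89 [not met]
  Not every element is met, so the shareholder fails to carry Stage 1.
The analysis ends at Stage 1; the board prevails.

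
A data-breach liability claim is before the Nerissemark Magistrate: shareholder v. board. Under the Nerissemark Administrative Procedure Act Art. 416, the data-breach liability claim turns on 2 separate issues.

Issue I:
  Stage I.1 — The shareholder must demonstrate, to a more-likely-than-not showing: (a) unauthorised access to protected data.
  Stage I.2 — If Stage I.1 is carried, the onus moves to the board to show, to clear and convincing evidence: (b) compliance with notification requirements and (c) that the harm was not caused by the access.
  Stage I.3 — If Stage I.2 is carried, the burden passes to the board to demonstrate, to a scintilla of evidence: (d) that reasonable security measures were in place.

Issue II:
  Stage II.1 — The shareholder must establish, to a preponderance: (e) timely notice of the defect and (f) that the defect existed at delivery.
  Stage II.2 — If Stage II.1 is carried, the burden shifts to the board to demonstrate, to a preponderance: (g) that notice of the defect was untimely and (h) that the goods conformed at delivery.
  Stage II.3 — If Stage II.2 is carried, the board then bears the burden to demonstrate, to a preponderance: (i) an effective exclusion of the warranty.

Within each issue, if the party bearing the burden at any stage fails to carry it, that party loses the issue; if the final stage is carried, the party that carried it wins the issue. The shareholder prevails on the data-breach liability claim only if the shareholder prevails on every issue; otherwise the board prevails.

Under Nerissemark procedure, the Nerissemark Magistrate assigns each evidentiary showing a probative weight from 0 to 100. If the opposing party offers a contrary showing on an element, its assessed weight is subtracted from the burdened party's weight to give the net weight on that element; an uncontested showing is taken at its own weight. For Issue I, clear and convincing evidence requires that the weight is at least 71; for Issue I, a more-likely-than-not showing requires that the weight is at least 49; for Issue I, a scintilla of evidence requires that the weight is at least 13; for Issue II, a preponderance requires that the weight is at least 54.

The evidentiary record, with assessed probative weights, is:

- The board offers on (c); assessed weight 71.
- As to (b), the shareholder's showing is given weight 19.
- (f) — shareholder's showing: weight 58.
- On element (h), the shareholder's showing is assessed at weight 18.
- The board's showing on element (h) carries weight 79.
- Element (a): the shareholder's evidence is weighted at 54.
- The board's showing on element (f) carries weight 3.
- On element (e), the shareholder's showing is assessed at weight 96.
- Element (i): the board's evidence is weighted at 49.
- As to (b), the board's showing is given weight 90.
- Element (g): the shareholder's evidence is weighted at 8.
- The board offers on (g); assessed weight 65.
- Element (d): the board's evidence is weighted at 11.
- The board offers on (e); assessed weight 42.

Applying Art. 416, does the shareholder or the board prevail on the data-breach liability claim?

— Issue I —
Stage I.1 — burden on shareholder; standard: a more-likely-than-not showing (weight is at least 49).
    (a): 54 ≥ 49 [met]
  Stage I.1 is satisfied; the onus moves to the board.
Stage I.2 — burden on board; standard: clear and convincing evidence (weight is at least 71).
    (b): 90 − 19 = 71 ≥ 71 [met]
    (c): 71 ≥ 71 [met]
  Stage I.2 is satisfied; the board continues to bear the burden.
Stage I.3 — burden on board; standard: a scintilla of evidence (weight is at least 13).
    (d): 11 < 13 [not met]
  The board does not carry Stage I.3.
The shareholder prevails on this issue.
— Issue II —
At Stage II.1 the shareholder must meet a preponderance (weight is at least 54): on (e) the weight is 96 less the opposing 42 gives net 54, ≥ 54, so (e) meets the standard; on (f) the weight is 58 less the opposing 3 gives net 55, which does reach 54, so (f) meets the standard.
  Stage II.1 carried; the burden shifts to the board.
At Stage II.2 the board must meet a preponderance (weight is at least 54): on (g) the weight is 65 less the opposing 8 gives net 57, ≥ 54, so (g) meets the standard; on (h) the weight is 79 less the opposing 18 gives net 61, which does reach 54, so (h) meets the standard.
  Stage II.2 is satisfied; the board continues to bear the burden.
At Stage II.3 the board must meet a preponderance (weight is at least 54): on (i) the weight is 49, < 54, so (i) does not meet the standard.
  Stage II.3 not carried; the board fails its burden.
So the shareholder prevails on this issue.
Per-issue: Issue I → shareholder; Issue II → shareholder. The shareholder must prevail on every issue; overall, the shareholder prevails.

shareholder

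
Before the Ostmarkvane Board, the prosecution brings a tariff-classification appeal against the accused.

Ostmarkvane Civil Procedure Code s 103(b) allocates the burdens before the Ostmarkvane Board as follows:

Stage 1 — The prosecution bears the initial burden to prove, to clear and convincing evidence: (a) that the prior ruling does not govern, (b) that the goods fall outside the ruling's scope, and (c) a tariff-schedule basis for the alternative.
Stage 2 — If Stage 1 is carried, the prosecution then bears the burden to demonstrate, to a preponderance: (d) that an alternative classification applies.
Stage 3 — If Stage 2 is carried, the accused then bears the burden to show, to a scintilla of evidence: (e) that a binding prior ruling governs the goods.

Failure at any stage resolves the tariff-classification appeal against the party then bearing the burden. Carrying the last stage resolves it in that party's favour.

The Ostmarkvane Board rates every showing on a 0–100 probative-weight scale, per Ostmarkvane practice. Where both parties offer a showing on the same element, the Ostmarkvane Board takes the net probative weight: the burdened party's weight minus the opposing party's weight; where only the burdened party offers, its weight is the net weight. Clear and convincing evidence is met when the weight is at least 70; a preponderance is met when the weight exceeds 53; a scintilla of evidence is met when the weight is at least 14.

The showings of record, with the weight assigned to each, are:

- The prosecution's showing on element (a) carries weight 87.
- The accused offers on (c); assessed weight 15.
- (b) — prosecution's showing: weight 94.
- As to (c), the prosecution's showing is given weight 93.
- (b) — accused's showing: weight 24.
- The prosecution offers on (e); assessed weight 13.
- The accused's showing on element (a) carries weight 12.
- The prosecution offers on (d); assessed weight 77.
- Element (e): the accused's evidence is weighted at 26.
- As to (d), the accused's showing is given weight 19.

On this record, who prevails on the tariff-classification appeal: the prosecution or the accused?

prosecution

At Stage 1 the prosecution must meet clear and convincing evidence (weight is at least 70): on (a) the weight is 87 less the opposing 12 gives net 75, which does reach 70, so (a) meets the standard; on (b) the weight is 94 less the opposing 24 gives net 70, ≥ 70, so (b) meets the standard; on (c) the weight is 93 less the opposing 15 gives net 78, which does reach 70, so (c) meets the standard.
  Stage 1 carried; the burden remains with the prosecution.
At Stage 2 the prosecution must meet a preponderance (weight exceeds 53): on (d) the weight is 77 less the opposing 19 gives net 58, which does exceed 53, so (d) meets the standard.
  Stage 2 is satisfied; the onus moves to the accused.
At Stage 3 the accused must meet a scintilla of evidence (weight is at least 14): on (e) the weight is 26 less the opposing 13 gives net 13, which does not reach 14, so (e) does not meet the standard.
  Stage 3 not carried; the accused fails its burden.
The analysis ends at Stage 3; the prosecution prevails.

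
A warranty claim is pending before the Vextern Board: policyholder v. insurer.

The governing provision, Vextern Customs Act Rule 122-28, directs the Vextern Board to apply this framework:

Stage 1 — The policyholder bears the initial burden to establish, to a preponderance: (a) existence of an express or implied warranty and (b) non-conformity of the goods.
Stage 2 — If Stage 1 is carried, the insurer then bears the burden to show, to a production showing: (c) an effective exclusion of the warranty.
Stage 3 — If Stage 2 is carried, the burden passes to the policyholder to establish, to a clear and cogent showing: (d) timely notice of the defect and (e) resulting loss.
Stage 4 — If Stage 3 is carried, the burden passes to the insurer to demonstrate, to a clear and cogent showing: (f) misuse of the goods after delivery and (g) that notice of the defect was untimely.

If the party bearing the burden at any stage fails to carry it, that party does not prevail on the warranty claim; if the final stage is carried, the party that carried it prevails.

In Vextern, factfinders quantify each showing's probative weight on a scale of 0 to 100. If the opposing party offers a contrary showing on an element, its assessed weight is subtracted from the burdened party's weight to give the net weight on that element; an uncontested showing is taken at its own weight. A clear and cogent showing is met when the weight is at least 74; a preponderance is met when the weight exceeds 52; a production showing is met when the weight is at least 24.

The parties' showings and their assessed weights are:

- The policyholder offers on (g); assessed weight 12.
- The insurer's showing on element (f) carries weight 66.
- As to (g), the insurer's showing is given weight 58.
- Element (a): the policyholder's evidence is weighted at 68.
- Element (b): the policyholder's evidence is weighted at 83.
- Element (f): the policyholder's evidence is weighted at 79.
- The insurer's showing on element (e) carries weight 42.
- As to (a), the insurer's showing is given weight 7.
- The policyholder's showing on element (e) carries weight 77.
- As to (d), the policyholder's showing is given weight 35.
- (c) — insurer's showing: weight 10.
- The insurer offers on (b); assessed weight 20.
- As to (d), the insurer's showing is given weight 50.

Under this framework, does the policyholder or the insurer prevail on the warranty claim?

Stage 1 (policyholder, a preponderance, weight exceeds 52): (a) net 68−7=61 > 52 — meets; (b) net 83−20=63 > 52 — meets.
  All elements met. The burden passes to the insurer.
Stage 2 (insurer, a production showing, weight is at least 24): (c) 10 < 24 — fails.
  Not every element is met, so the insurer fails to carry Stage 2.
The policyholder prevails.

policyholder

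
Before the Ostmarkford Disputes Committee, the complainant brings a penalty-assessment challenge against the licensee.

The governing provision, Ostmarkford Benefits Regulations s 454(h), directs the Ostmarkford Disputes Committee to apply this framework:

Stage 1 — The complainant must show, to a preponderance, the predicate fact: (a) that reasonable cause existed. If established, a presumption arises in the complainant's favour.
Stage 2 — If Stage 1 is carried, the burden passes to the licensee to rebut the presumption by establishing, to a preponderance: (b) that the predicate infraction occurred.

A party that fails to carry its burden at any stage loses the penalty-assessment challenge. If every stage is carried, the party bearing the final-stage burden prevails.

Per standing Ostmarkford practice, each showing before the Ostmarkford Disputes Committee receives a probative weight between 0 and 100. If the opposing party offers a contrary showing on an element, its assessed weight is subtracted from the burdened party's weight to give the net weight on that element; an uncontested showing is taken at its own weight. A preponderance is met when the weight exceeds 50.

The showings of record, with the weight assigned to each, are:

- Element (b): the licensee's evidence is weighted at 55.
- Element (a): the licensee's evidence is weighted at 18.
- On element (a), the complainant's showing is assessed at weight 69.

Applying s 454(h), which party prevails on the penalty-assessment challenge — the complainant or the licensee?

licensee

Stage 1 (complainant, a preponderance, weight exceeds 50): (a) net 69−18=51 > 50 — meets.
  Stage 1 is satisfied; the onus moves to the licensee.
Stage 2 (licensee, a preponderance, weight exceeds 50): (b) 55 > 50 — meets.
  All elements met at the final stage.
Every stage carried; the licensee prevails.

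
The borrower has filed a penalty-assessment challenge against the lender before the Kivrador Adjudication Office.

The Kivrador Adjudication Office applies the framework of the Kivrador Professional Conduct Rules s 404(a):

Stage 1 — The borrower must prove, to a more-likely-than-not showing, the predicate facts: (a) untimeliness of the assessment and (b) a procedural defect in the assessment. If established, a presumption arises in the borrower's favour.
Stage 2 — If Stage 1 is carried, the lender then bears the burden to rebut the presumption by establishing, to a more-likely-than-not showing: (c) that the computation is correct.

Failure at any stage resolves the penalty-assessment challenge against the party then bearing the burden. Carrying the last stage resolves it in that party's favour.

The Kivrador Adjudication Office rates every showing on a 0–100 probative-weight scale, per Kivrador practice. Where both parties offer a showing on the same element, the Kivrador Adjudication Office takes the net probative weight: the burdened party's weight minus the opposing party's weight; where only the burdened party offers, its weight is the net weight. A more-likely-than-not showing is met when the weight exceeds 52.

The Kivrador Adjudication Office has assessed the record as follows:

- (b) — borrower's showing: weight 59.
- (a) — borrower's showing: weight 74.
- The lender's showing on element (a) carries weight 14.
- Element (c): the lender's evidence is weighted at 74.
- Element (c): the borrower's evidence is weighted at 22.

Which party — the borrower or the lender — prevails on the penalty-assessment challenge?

borrower

At Stage 1 the borrower must meet a more-likely-than-not showing (weight exceeds 52): on (a) the weight is 74 less the opposing 14 gives net 60, which does exceed 52, so (a) meets the standard; on (b) the weight is 59, which does exceed 52, so (b) meets the standard.
  The borrower carries Stage 1; the lender now bears the burden.
At Stage 2 the lender must meet a more-likely-than-not showing (weight exceeds 52): on (c) the weight is 74 less the opposing 22 gives net 52, which does not exceed 52, so (c) does not meet the standard.
  Not every element is met, so the lender fails to carry Stage 2.
The analysis ends at Stage 2; the borrower prevails.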